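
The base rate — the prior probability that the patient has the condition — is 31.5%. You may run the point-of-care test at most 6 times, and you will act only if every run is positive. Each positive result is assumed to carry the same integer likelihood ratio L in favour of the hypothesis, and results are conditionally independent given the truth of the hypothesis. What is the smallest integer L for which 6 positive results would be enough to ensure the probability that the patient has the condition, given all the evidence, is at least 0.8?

2

Prior odds = 0.315/0.685 = 63/137.
Target odds = 0.8/0.2 = 4.
Need L⁶ ≥ 4 ÷ (63/137) = 548/63.
1⁶ = 1 < 548/63 ≤ 64 = 2⁶, so L = 2.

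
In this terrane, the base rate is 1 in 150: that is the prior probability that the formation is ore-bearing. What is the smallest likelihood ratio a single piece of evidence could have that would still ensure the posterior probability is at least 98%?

7301

Prior odds = (1/150)/(149/150) = 1/149.
Target odds = 0.98/0.02 = 49.
Required Bayes factor = 49 ÷ (1/149) = 7301.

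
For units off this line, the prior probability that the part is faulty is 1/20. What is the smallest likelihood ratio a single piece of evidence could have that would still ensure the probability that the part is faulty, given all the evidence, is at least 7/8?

Prior odds = 0.05/0.95 = 1/19.
Target odds = 0.875/0.125 = 7.
Required Bayes factor = 7 ÷ (1/19) = 133.

133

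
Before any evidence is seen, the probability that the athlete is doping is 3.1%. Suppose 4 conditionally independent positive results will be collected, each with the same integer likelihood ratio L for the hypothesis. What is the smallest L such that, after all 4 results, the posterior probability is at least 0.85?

Prior odds = 0.031/0.969 = 31/969.
Target odds = 0.85/0.15 = 17/3.
Need L⁴ ≥ 17/3 ÷ (31/969) = 5491/31.
3⁴ = 81 < 5491/31 ≤ 256 = 4⁴, so L = 4.

4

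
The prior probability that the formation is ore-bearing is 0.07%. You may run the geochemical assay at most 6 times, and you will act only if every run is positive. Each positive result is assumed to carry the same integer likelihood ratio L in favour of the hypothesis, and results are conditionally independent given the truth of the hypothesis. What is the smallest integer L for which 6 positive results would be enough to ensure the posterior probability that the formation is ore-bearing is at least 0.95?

6

Prior odds = 0.0007/0.9993 = 7/9993.
Target odds = 0.95/0.05 = 19.
Need L⁶ ≥ 19 ÷ (7/9993) = 189867/7.
5⁶ = 15625 < 189867/7 ≤ 46656 = 6⁶, so L = 6.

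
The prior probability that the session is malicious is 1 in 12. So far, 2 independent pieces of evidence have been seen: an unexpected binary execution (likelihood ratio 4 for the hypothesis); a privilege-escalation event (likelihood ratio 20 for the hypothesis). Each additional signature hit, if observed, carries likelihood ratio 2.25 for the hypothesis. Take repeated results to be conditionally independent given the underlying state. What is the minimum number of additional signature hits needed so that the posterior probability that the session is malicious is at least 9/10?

Prior odds = (1/12)/(11/12) = 1/11.
Combined Bayes factor of the evidence already in hand = 4 × 20 = 80.
Odds after that evidence = (1/11) × 80 = 80/11.
Target odds = 0.9/0.1 = 9.
Need 2.25ⁿ ≥ 9 ÷ (80/11) = 1.2375.
2.25¹ = 2.25, which meets the required 1.2375; so n = 1.

1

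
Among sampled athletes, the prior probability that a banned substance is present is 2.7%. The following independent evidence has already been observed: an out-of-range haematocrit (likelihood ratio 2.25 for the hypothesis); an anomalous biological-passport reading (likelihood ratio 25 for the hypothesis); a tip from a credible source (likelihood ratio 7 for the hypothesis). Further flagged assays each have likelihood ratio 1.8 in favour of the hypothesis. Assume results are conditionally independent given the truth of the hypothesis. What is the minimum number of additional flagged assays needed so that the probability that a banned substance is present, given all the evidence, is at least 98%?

3

Prior odds = 0.027/0.973 = 27/973.
Combined Bayes factor of the evidence already in hand = 2.25 × 25 × 7 = 393.75.
Odds after that evidence = (27/973) × 393.75 = 6075/556.
Target odds = 0.98/0.02 = 49.
Need 1.8ⁿ ≥ 49 ÷ (6075/556) = 27244/6075.
1.8² = 3.24 falls short of 27244/6075 but 1.8³ = 5.832 reaches it, so n = 3.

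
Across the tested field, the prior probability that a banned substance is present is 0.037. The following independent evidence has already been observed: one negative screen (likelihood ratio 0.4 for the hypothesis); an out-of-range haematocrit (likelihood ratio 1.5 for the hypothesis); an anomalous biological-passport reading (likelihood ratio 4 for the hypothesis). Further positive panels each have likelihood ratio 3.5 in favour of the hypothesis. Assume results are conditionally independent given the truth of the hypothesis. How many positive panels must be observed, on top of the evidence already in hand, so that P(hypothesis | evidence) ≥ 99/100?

6

Prior odds = 0.037/0.963 = 37/963.
Combined Bayes factor of the evidence already in hand = 0.4 × 1.5 × 4 = 2.4.
Odds after that evidence = (37/963) × 2.4 = 148/1605.
Target odds = 0.99/0.01 = 99.
Need 3.5ⁿ ≥ 99 ÷ (148/1605) = 158895/148.
3.5⁵ = 525.21875 falls short of 158895/148 but 3.5⁶ = 1838.265625 reaches it, so n = 6.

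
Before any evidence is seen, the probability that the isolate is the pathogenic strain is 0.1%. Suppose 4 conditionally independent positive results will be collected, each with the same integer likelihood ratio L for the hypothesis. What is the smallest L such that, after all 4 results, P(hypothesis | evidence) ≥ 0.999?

32

Prior odds = 0.001/0.999 = 1/999.
Target odds = 0.999/0.001 = 999.
Need L⁴ ≥ 999 ÷ (1/999) = 998001.
31⁴ = 923521 < 998001 ≤ 1048576 = 32⁴, so L = 32.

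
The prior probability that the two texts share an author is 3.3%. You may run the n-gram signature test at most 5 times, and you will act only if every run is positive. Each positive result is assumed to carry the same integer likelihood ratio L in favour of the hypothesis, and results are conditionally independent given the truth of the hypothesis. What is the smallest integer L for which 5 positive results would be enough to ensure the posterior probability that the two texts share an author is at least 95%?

Prior odds = 0.033/0.967 = 33/967.
Target odds = 0.95/0.05 = 19.
Need L⁵ ≥ 19 ÷ (33/967) = 18373/33.
3⁵ = 243 < 18373/33 ≤ 1024 = 4⁵, so L = 4.

4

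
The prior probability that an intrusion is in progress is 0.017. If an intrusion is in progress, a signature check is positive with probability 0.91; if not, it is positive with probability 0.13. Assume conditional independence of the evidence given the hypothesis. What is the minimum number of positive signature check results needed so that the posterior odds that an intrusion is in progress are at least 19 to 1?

Prior odds = 0.017/0.983 = 17/983.
Likelihood ratio of a positive = 0.91/0.13 = 7.
Target odds = 19.
Require 7ⁿ ≥ 19 ÷ (17/983) = 18677/17.
7³ = 343 falls short of 18677/17 but 7⁴ = 2401 reaches it, so n = 4.

4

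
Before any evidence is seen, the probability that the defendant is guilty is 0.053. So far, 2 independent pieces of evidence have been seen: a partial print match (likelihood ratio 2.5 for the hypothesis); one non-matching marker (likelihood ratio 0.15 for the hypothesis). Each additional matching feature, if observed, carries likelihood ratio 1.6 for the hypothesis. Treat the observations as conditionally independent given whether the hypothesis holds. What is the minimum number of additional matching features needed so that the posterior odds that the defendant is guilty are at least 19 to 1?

15

Prior odds = 0.053/0.947 = 53/947.
Combined Bayes factor of the evidence already in hand = 2.5 × 0.15 = 0.375.
Odds after that evidence = (53/947) × 0.375 = 159/7576.
Target odds = 19.
Need 1.6ⁿ ≥ 19 ÷ (159/7576) = 143944/159.
1.6¹⁴ ≈720.576 falls short of 143944/159 but 1.6¹⁵ ≈1152.92 reaches it, so n = 15.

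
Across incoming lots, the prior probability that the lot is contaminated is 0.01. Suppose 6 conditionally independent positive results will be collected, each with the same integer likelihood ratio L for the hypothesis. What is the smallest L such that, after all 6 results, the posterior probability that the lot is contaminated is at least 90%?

Prior odds = 0.01/0.99 = 1/99.
Target odds = 0.9/0.1 = 9.
Need L⁶ ≥ 9 ÷ (1/99) = 891.
3⁶ = 729 < 891 ≤ 4096 = 4⁶, so L = 4.

4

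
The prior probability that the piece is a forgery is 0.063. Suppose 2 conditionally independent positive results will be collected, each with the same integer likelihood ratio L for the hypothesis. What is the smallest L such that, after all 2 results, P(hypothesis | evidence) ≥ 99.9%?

122

Prior odds = 0.063/0.937 = 63/937.
Target odds = 0.999/0.001 = 999.
Need L² ≥ 999 ÷ (63/937) = 104007/7.
121² = 14641 < 104007/7 ≤ 14884 = 122², so L = 122.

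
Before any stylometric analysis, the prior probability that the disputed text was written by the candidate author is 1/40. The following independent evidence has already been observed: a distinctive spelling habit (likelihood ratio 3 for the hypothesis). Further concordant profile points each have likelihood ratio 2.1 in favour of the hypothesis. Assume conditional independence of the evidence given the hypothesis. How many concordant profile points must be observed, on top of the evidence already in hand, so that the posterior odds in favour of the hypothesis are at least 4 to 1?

6

Prior odds = 0.025/0.975 = 1/39.
Bayes factor of the evidence already in hand = 3.
Odds after that evidence = (1/39) × 3 = 1/13.
Target odds = 4.
Need 2.1ⁿ ≥ 4 ÷ (1/13) = 52.
2.1⁵ = 4084101/100000 falls short of 52 but 2.1⁶ = 85766121/1000000 reaches it, so n = 6.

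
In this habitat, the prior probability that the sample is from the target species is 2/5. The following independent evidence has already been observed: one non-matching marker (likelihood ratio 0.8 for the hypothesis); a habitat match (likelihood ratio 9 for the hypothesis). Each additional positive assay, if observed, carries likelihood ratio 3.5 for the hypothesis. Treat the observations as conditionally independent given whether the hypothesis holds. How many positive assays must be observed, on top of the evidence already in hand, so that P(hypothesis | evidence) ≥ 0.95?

Prior odds = 0.4/0.6 = 2/3.
Combined Bayes factor of the evidence already in hand = 0.8 × 9 = 7.2.
Odds after that evidence = (2/3) × 7.2 = 4.8.
Target odds = 0.95/0.05 = 19.
Need 3.5ⁿ ≥ 19 ÷ 4.8 = 95/24.
3.5¹ = 3.5 falls short of 95/24 but 3.5² = 12.25 reaches it, so n = 2.

2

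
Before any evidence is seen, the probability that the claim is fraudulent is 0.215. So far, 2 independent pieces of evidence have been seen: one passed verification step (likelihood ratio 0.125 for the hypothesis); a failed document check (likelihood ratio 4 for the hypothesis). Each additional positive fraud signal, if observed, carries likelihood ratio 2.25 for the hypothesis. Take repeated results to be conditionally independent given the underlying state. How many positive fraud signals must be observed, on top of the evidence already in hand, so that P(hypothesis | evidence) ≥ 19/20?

Prior odds = 0.215/0.785 = 43/157.
Combined Bayes factor of the evidence already in hand = 0.125 × 4 = 0.5.
Odds after that evidence = (43/157) × 0.5 = 43/314.
Target odds = 0.95/0.05 = 19.
Need 2.25ⁿ ≥ 19 ÷ (43/314) = 5966/43.
2.25⁶ = 531441/4096 falls short of 5966/43 but 2.25⁷ = 4782969/16384 reaches it, so n = 7.

7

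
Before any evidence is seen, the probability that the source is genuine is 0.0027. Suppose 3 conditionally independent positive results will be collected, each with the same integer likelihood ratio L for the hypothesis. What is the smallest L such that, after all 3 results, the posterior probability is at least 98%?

27

Prior odds = 0.0027/0.9973 = 27/9973.
Target odds = 0.98/0.02 = 49.
Need L³ ≥ 49 ÷ (27/9973) = 488677/27.
26³ = 17576 < 488677/27 ≤ 19683 = 27³, so L = 27.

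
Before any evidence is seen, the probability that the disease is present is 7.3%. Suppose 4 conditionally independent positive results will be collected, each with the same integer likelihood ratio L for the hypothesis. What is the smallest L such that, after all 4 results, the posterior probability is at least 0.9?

Prior odds = 0.073/0.927 = 73/927.
Target odds = 0.9/0.1 = 9.
Need L⁴ ≥ 9 ÷ (73/927) = 8343/73.
3⁴ = 81 < 8343/73 ≤ 256 = 4⁴, so L = 4.

4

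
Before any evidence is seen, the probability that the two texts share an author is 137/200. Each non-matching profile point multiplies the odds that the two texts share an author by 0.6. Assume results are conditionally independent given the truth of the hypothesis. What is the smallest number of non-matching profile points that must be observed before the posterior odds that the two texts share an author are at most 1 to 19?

Prior odds: 0.685 ÷ 0.315 = 137/63.
Likelihood ratio per non-matching profile point = 0.6.
Target odds = 1/19.
Require 0.6ⁿ ≤ 1/19 ÷ (137/63) = 63/2603.
0.6⁷ = 2187/78125 is still above 63/2603 but 0.6⁸ = 6561/390625 is at or below it, so n = 8.

8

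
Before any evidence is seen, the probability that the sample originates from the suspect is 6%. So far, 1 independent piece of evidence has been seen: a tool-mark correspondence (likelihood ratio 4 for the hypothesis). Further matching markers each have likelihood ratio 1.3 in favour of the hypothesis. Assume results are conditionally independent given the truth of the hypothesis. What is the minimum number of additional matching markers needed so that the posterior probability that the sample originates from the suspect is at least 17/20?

12

Prior odds = 0.06/0.94 = 3/47.
Bayes factor of the evidence already in hand = 4.
Odds after that evidence = (3/47) × 4 = 12/47.
Target odds = 0.85/0.15 = 17/3.
Need 1.3ⁿ ≥ 17/3 ÷ (12/47) = 799/36.
1.3¹¹ ≈17.9216 falls short of 799/36 but 1.3¹² ≈23.2981 reaches it, so n = 12.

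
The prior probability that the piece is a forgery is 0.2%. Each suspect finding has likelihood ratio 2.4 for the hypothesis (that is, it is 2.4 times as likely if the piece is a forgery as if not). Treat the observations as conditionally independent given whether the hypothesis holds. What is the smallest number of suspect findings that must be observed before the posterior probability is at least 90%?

Prior odds: 0.002 ÷ 0.998 = 1/499.
Likelihood ratio per suspect finding = 2.4.
Target odds: 0.9 ÷ 0.1 = 9.
Require 2.4ⁿ ≥ 9 ÷ (1/499) = 4491.
2.4⁹ ≈2641.81 falls short of 4491 but 2.4¹⁰ ≈6340.34 reaches it, so n = 10.

10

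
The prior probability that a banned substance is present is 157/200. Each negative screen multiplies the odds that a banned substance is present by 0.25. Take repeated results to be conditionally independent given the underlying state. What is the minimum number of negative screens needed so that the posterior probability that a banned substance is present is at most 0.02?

Prior odds = 0.785/0.215 = 157/43.
Likelihood ratio per negative screen = 0.25.
Target posterior odds = 0.02/0.98 = 1/49.
Need (157/43) × 0.25ⁿ ≤ 1/49, i.e. 0.25ⁿ ≤ 43/7693.
0.25³ = 0.015625 is still above 43/7693 but 0.25⁴ = 0.00390625 is at or below it, so n = 4.

4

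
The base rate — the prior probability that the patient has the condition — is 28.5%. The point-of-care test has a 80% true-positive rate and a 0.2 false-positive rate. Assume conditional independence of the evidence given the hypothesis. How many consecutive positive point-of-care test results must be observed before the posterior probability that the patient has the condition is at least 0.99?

Prior odds: 0.285 ÷ 0.715 = 57/143.
Likelihood ratio of a positive result = 0.8/0.2 = 4.
Target odds: 0.99 ÷ 0.01 = 99.
Need (57/143) × 4ⁿ ≥ 99, i.e. 4ⁿ ≥ 4719/19.
4³ = 64 falls short of 4719/19 but 4⁴ = 256 reaches it, so n = 4.

4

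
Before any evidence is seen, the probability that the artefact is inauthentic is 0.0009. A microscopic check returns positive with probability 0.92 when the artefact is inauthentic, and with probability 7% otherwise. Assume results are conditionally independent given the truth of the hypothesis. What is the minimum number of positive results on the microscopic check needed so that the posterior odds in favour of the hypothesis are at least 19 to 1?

Prior odds: 0.0009 ÷ 0.9991 = 9/9991.
Likelihood ratio of a positive result = 0.92/0.07 = 92/7.
Target odds = 19.
Need (9/9991) × (92/7)ⁿ ≥ 19, i.e. (92/7)ⁿ ≥ 189829/9.
(92/7)³ = 778688/343 falls short of 189829/9 but (92/7)⁴ = 71639296/2401 reaches it, so n = 4.

4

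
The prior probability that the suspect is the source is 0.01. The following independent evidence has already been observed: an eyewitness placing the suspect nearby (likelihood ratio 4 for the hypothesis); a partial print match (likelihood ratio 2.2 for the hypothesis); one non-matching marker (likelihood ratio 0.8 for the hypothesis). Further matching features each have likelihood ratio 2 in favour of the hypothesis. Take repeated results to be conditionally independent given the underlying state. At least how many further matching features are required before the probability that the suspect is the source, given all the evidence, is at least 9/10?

7

Prior odds = 0.01/0.99 = 1/99.
Combined Bayes factor of the evidence already in hand = 4 × 2.2 × 0.8 = 7.04.
Odds after that evidence = (1/99) × 7.04 = 16/225.
Target odds = 0.9/0.1 = 9.
Need 2ⁿ ≥ 9 ÷ (16/225) = 126.5625.
2⁶ = 64 falls short of 126.5625 but 2⁷ = 128 reaches it, so n = 7.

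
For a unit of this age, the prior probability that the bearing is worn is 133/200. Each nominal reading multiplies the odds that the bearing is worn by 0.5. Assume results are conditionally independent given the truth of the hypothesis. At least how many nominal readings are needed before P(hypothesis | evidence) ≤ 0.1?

Prior odds: 0.665 ÷ 0.335 = 133/67.
Likelihood ratio per nominal reading = 0.5.
Target posterior odds = 0.1/0.9 = 1/9.
Require 0.5ⁿ ≤ 1/9 ÷ (133/67) = 67/1197.
0.5⁴ = 0.0625 is still above 67/1197 but 0.5⁵ = 0.03125 is at or below it, so n = 5.

5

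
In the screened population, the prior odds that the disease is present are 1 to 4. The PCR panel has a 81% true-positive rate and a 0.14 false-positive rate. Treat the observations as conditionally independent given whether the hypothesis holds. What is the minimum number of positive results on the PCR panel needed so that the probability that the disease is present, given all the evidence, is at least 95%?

Prior odds = 0.25.
Likelihood ratio of a positive result = 0.81/0.14 = 81/14.
Target posterior odds = 0.95/0.05 = 19.
Require (81/14)ⁿ ≥ 19 ÷ 0.25 = 76.
(81/14)² = 6561/196 falls short of 76 but (81/14)³ = 531441/2744 reaches it, so n = 3.

3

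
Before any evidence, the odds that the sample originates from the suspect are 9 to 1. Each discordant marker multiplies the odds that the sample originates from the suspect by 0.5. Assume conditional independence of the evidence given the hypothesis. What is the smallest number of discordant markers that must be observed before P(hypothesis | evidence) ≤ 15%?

Prior odds = 9.
Likelihood ratio per discordant marker = 0.5.
Target odds: 0.15 ÷ 0.85 = 3/17.
Need 9 × 0.5ⁿ ≤ 3/17, i.e. 0.5ⁿ ≤ 1/51.
0.5⁵ = 0.03125 is still above 1/51 but 0.5⁶ = 0.015625 is at or below it, so n = 6.

6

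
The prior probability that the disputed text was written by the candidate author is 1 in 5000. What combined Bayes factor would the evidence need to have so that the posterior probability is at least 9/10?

Prior odds = 0.0002/0.9998 = 1/4999.
Target odds = 0.9/0.1 = 9.
Required Bayes factor = 9 ÷ (1/4999) = 44991.

44991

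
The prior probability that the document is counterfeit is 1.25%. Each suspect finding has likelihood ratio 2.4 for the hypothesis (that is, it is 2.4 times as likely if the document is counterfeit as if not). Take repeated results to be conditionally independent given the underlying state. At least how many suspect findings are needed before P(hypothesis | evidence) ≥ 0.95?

Prior odds: 0.0125 ÷ 0.9875 = 1/79.
Likelihood ratio per suspect finding = 2.4.
Target odds: 0.95 ÷ 0.05 = 19.
Need (1/79) × 2.4ⁿ ≥ 19, i.e. 2.4ⁿ ≥ 1501.
2.4⁸ = 429981696/390625 falls short of 1501 but 2.4⁹ ≈2641.81 reaches it, so n = 9.

9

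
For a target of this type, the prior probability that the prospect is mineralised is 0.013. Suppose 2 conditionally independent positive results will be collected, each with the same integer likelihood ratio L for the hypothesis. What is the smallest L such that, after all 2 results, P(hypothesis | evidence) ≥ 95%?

Prior odds = 0.013/0.987 = 13/987.
Target odds = 0.95/0.05 = 19.
Need L² ≥ 19 ÷ (13/987) = 18753/13.
37² = 1369 < 18753/13 ≤ 1444 = 38², so L = 38.

38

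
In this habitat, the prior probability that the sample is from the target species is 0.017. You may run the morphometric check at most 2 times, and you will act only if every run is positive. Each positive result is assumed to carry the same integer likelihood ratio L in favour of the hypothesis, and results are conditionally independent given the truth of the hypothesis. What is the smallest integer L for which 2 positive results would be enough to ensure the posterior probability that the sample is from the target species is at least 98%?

54

Prior odds = 0.017/0.983 = 17/983.
Target odds = 0.98/0.02 = 49.
Need L² ≥ 49 ÷ (17/983) = 48167/17.
53² = 2809 < 48167/17 ≤ 2916 = 54², so L = 54.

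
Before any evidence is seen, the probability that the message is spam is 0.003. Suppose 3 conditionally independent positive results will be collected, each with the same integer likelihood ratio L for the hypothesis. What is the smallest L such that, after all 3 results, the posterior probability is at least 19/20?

19

Prior odds = 0.003/0.997 = 3/997.
Target odds = 0.95/0.05 = 19.
Need L³ ≥ 19 ÷ (3/997) = 18943/3.
18³ = 5832 < 18943/3 ≤ 6859 = 19³, so L = 19.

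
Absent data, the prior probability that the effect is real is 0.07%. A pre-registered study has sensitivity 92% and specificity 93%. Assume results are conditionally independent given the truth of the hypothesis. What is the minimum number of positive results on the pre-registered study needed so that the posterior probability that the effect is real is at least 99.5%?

Prior odds = 0.0007/0.9993 = 7/9993.
False-positive rate = 1 − 0.93 = 0.07; likelihood ratio of a positive = 0.92/0.07 = 92/7.
Target odds: 0.995 ÷ 0.005 = 199.
Require (92/7)ⁿ ≥ 199 ÷ (7/9993) = 1988607/7.
(92/7)⁴ = 71639296/2401 falls short of 1988607/7 but (92/7)⁵ ≈392147 reaches it, so n = 5.

5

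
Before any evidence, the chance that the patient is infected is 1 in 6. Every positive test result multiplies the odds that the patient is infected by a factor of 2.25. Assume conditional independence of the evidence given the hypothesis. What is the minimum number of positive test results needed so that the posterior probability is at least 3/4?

Prior odds = (1/6)/(5/6) = 0.2.
Likelihood ratio per positive test result = 2.25.
Target odds: 0.75 ÷ 0.25 = 3.
Require 2.25ⁿ ≥ 3 ÷ 0.2 = 15.
2.25³ = 11.390625 falls short of 15 but 2.25⁴ = 25.62890625 reaches it, so n = 4.

4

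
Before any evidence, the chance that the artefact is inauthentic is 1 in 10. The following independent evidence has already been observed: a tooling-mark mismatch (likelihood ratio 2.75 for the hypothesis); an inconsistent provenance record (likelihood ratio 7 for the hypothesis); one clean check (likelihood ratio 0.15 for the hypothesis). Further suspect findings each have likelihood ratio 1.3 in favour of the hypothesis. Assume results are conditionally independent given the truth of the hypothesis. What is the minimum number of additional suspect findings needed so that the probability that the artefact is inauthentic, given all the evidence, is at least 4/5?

10

Prior odds = 0.1/0.9 = 1/9.
Combined Bayes factor of the evidence already in hand = 2.75 × 7 × 0.15 = 2.8875.
Odds after that evidence = (1/9) × 2.8875 = 77/240.
Target odds = 0.8/0.2 = 4.
Need 1.3ⁿ ≥ 4 ÷ (77/240) = 960/77.
1.3⁹ ≈10.6045 falls short of 960/77 but 1.3¹⁰ ≈13.7858 reaches it, so n = 10.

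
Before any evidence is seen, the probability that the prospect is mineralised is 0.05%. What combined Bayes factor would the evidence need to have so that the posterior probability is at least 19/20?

Prior odds = 0.0005/0.9995 = 1/1999.
Target odds = 0.95/0.05 = 19.
Required Bayes factor = 19 ÷ (1/1999) = 37981.

37981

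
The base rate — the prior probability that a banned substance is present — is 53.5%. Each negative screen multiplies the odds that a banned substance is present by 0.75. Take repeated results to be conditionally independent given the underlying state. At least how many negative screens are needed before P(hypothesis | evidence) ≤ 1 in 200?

Prior odds: 0.535 ÷ 0.465 = 107/93.
Likelihood ratio per negative screen = 0.75.
Target odds: 0.005 ÷ 0.995 = 1/199.
Require 0.75ⁿ ≤ 1/199 ÷ (107/93) = 93/21293.
0.75¹⁸ ≈0.00563771 is still above 93/21293 but 0.75¹⁹ ≈0.00422828 is at or below it, so n = 19.

19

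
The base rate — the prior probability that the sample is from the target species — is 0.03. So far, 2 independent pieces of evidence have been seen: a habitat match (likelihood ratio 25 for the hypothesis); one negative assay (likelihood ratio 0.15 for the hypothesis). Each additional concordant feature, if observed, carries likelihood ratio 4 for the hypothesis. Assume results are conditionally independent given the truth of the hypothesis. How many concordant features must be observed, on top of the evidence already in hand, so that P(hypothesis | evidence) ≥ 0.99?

5

Prior odds = 0.03/0.97 = 3/97.
Combined Bayes factor of the evidence already in hand = 25 × 0.15 = 3.75.
Odds after that evidence = (3/97) × 3.75 = 45/388.
Target odds = 0.99/0.01 = 99.
Need 4ⁿ ≥ 99 ÷ (45/388) = 853.6.
4⁴ = 256 falls short of 853.6 but 4⁵ = 1024 reaches it, so n = 5.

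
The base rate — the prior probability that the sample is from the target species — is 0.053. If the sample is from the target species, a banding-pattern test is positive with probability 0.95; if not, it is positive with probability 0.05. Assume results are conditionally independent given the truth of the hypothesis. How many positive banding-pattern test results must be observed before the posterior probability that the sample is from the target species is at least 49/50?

Prior odds: 0.053 ÷ 0.947 = 53/947.
Likelihood ratio of a positive = 0.95/0.05 = 19.
Target odds: 0.98 ÷ 0.02 = 49.
Need (53/947) × 19ⁿ ≥ 49, i.e. 19ⁿ ≥ 46403/53.
19² = 361 falls short of 46403/53 but 19³ = 6859 reaches it, so n = 3.

3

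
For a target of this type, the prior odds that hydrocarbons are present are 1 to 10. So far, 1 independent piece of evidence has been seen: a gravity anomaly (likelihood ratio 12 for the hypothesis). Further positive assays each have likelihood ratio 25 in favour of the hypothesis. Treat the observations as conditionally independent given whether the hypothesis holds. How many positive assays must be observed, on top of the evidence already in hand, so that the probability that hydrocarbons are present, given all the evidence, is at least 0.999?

3

Prior odds = 0.1.
Bayes factor of the evidence already in hand = 12.
Odds after that evidence = 0.1 × 12 = 1.2.
Target odds = 0.999/0.001 = 999.
Need 25ⁿ ≥ 999 ÷ 1.2 = 832.5.
25² = 625 falls short of 832.5 but 25³ = 15625 reaches it, so n = 3.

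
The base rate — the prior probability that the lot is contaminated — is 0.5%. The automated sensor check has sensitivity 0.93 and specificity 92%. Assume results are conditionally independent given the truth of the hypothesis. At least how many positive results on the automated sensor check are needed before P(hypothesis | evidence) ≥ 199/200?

Prior odds: 0.005 ÷ 0.995 = 1/199.
False-positive rate = 1 − 0.92 = 0.08; likelihood ratio of a positive = 0.93/0.08 = 11.625.
Target posterior odds = 0.995/0.005 = 199.
Require 11.625ⁿ ≥ 199 ÷ (1/199) = 39601.
11.625⁴ = 74805201/4096 falls short of 39601 but 11.625⁵ ≈212307 reaches it, so n = 5.

5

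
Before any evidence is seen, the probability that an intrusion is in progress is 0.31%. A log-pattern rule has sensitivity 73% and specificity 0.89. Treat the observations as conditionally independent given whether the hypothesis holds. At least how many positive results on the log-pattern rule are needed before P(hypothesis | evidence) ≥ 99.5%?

Prior odds = 0.0031/0.9969 = 31/9969.
False-positive rate = 1 − 0.89 = 0.11; likelihood ratio of a positive = 0.73/0.11 = 73/11.
Target odds: 0.995 ÷ 0.005 = 199.
Need (31/9969) × (73/11)ⁿ ≥ 199, i.e. (73/11)ⁿ ≥ 1983831/31.
(73/11)⁵ ≈12872.1 falls short of 1983831/31 but (73/11)⁶ ≈85424.2 reaches it, so n = 6.

6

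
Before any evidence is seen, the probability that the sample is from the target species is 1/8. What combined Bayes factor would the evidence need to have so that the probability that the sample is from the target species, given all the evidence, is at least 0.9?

Prior odds = 0.125/0.875 = 1/7.
Target odds = 0.9/0.1 = 9.
Required Bayes factor = 9 ÷ (1/7) = 63.

63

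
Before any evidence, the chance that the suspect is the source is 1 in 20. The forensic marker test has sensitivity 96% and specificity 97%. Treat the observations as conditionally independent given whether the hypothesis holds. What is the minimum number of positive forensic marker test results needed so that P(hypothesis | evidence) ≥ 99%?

3

Prior odds: 0.05 ÷ 0.95 = 1/19.
False-positive rate = 1 − 0.97 = 0.03; likelihood ratio of a positive = 0.96/0.03 = 32.
Target odds: 0.99 ÷ 0.01 = 99.
Require 32ⁿ ≥ 99 ÷ (1/19) = 1881.
32² = 1024 falls short of 1881 but 32³ = 32768 reaches it, so n = 3.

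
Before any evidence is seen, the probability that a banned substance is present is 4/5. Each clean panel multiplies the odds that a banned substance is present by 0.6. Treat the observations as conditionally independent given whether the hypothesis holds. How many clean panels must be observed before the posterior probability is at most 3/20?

7

Prior odds = 0.8/0.2 = 4.
Likelihood ratio per clean panel = 0.6.
Target posterior odds = 0.15/0.85 = 3/17.
Require 0.6ⁿ ≤ 3/17 ÷ 4 = 3/68.
0.6⁶ = 729/15625 is still above 3/68 but 0.6⁷ = 2187/78125 is at or below it, so n = 7.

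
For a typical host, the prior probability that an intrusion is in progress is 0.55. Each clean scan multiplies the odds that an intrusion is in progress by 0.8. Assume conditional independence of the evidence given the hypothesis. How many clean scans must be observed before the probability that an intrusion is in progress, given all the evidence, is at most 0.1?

11

Prior odds = 0.55/0.45 = 11/9.
Likelihood ratio per clean scan = 0.8.
Target odds: 0.1 ÷ 0.9 = 1/9.
Need (11/9) × 0.8ⁿ ≤ 1/9, i.e. 0.8ⁿ ≤ 1/11.
0.8¹⁰ = 1048576/9765625 is still above 1/11 but 0.8¹¹ = 4194304/48828125 is at or below it, so n = 11.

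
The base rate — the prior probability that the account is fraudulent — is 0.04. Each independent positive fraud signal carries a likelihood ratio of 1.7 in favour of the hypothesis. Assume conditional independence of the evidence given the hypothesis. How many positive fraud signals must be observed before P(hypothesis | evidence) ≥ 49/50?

14

Prior odds = 0.04/0.96 = 1/24.
Likelihood ratio per positive fraud signal = 1.7.
Target posterior odds = 0.98/0.02 = 49.
Need (1/24) × 1.7ⁿ ≥ 49, i.e. 1.7ⁿ ≥ 1176.
1.7¹³ ≈990.458 falls short of 1176 but 1.7¹⁴ ≈1683.78 reaches it, so n = 14.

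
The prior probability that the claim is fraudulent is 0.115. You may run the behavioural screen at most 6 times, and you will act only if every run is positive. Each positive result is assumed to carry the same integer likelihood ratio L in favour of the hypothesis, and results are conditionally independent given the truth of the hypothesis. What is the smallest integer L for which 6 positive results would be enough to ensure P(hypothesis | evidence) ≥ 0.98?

Prior odds = 0.115/0.885 = 23/177.
Target odds = 0.98/0.02 = 49.
Need L⁶ ≥ 49 ÷ (23/177) = 8673/23.
2⁶ = 64 < 8673/23 ≤ 729 = 3⁶, so L = 3.

3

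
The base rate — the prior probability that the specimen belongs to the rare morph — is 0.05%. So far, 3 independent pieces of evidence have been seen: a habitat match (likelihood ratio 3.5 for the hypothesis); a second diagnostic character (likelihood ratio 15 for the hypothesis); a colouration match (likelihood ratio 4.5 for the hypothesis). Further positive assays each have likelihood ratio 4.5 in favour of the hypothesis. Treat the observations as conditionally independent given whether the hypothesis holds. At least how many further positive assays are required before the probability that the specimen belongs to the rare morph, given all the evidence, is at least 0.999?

7

Prior odds = 0.0005/0.9995 = 1/1999.
Combined Bayes factor of the evidence already in hand = 3.5 × 15 × 4.5 = 236.25.
Odds after that evidence = (1/1999) × 236.25 = 945/7996.
Target odds = 0.999/0.001 = 999.
Need 4.5ⁿ ≥ 999 ÷ (945/7996) = 295852/35.
4.5⁶ = 8303.765625 falls short of 295852/35 but 4.5⁷ = 4782969/128 reaches it, so n = 7.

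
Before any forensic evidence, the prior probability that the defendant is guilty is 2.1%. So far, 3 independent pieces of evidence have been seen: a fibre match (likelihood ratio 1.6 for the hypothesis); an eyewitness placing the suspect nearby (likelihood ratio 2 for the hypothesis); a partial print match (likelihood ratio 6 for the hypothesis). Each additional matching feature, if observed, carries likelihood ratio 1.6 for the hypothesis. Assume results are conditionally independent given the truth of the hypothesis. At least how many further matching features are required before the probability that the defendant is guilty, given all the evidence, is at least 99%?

12

Prior odds = 0.021/0.979 = 21/979.
Combined Bayes factor of the evidence already in hand = 1.6 × 2 × 6 = 19.2.
Odds after that evidence = (21/979) × 19.2 = 2016/4895.
Target odds = 0.99/0.01 = 99.
Need 1.6ⁿ ≥ 99 ÷ (2016/4895) = 53845/224.
1.6¹¹ ≈175.922 falls short of 53845/224 but 1.6¹² ≈281.475 reaches it, so n = 12.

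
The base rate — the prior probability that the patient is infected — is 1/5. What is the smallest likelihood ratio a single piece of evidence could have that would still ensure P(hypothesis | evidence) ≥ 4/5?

Prior odds = 0.2/0.8 = 0.25.
Target odds = 0.8/0.2 = 4.
Required Bayes factor = 4 ÷ 0.25 = 16.

16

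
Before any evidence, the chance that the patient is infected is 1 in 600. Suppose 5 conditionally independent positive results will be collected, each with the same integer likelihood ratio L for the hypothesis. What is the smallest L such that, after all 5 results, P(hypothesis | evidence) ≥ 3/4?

5

Prior odds = (1/600)/(599/600) = 1/599.
Target odds = 0.75/0.25 = 3.
Need L⁵ ≥ 3 ÷ (1/599) = 1797.
4⁵ = 1024 < 1797 ≤ 3125 = 5⁵, so L = 5.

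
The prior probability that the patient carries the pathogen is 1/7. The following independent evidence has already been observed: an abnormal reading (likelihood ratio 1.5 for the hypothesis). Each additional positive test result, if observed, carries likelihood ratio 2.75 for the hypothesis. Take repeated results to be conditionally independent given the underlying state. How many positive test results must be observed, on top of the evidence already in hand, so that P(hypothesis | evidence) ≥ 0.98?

6

Prior odds = (1/7)/(6/7) = 1/6.
Bayes factor of the evidence already in hand = 1.5.
Odds after that evidence = (1/6) × 1.5 = 0.25.
Target odds = 0.98/0.02 = 49.
Need 2.75ⁿ ≥ 49 ÷ 0.25 = 196.
2.75⁵ = 161051/1024 falls short of 196 but 2.75⁶ = 1771561/4096 reaches it, so n = 6.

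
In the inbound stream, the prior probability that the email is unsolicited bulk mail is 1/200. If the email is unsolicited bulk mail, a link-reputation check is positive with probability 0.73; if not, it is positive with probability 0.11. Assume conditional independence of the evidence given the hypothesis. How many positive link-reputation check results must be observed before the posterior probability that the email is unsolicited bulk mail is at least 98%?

Prior odds = 0.005/0.995 = 1/199.
Likelihood ratio of a positive = 0.73/0.11 = 73/11.
Target odds: 0.98 ÷ 0.02 = 49.
Require (73/11)ⁿ ≥ 49 ÷ (1/199) = 9751.
(73/11)⁴ = 28398241/14641 falls short of 9751 but (73/11)⁵ ≈12872.1 reaches it, so n = 5.

5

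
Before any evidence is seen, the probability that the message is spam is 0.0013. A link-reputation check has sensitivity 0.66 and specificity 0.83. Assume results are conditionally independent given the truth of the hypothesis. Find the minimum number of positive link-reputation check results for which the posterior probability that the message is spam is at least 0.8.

6

Prior odds: 0.0013 ÷ 0.9987 = 13/9987.
False-positive rate = 1 − 0.83 = 0.17; likelihood ratio of a positive = 0.66/0.17 = 66/17.
Target odds: 0.8 ÷ 0.2 = 4.
Require (66/17)ⁿ ≥ 4 ÷ (13/9987) = 39948/13.
(66/17)⁵ ≈882.013 falls short of 39948/13 but (66/17)⁶ ≈3424.29 reaches it, so n = 6.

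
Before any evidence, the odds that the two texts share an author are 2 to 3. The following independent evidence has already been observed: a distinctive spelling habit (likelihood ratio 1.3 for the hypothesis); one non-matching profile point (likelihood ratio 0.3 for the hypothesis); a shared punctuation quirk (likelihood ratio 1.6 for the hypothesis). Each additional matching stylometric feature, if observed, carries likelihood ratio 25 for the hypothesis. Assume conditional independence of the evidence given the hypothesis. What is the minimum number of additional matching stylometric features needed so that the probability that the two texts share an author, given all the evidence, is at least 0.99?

Prior odds = 2/3.
Combined Bayes factor of the evidence already in hand = 1.3 × 0.3 × 1.6 = 0.624.
Odds after that evidence = (2/3) × 0.624 = 0.416.
Target odds = 0.99/0.01 = 99.
Need 25ⁿ ≥ 99 ÷ 0.416 = 12375/52.
25¹ = 25 falls short of 12375/52 but 25² = 625 reaches it, so n = 2.

2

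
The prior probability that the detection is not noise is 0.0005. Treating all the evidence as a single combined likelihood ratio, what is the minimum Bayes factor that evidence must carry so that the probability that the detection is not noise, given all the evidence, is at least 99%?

197901

Prior odds = 0.0005/0.9995 = 1/1999.
Target odds = 0.99/0.01 = 99.
Required Bayes factor = 99 ÷ (1/1999) = 197901.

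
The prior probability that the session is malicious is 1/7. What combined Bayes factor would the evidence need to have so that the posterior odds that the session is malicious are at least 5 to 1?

30

Prior odds = (1/7)/(6/7) = 1/6.
Target odds = 5.
Required Bayes factor = 5 ÷ (1/6) = 30.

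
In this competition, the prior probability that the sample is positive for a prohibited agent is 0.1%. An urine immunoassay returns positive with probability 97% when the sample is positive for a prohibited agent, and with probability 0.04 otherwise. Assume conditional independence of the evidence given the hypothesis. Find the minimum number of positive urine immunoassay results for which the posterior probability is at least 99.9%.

5

Prior odds = 0.001/0.999 = 1/999.
Likelihood ratio of a positive result = 0.97/0.04 = 24.25.
Target odds: 0.999 ÷ 0.001 = 999.
Require 24.25ⁿ ≥ 999 ÷ (1/999) = 998001.
24.25⁴ = 88529281/256 falls short of 998001 but 24.25⁵ ≈8.38607e+06 reaches it, so n = 5.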